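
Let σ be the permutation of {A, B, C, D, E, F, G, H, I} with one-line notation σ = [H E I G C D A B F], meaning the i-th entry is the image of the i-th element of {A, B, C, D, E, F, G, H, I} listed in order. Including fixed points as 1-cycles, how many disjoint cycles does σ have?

1

The cycle decomposition is (A, H, B, E, C, I, F, D, G), which has 1 cycle (counting 1-cycles).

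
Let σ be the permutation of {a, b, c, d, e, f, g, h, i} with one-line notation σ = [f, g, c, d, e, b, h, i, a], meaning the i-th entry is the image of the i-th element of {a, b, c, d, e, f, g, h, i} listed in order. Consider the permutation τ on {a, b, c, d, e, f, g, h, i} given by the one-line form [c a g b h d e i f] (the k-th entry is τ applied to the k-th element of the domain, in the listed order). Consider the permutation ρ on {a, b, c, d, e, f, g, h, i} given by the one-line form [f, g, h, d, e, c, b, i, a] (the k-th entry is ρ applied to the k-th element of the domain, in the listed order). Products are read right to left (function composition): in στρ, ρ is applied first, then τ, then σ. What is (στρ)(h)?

b

(στρ)(h) = σ(τ(ρ(h))). ρ(h) = i, then τ(i) = f, then σ(f) = b, so the result is b.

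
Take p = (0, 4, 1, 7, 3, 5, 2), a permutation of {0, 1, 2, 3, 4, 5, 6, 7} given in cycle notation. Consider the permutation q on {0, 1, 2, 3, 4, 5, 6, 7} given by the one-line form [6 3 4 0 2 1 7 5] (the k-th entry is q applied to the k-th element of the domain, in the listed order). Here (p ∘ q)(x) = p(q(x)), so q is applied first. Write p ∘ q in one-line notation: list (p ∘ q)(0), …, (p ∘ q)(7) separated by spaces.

Chase each element through q then p: 0 → 6 → 6; 1 → 3 → 5; 2 → 4 → 1; 3 → 0 → 4; 4 → 2 → 0; 5 → 1 → 7; 6 → 7 → 3; 7 → 5 → 2.
So p ∘ q in one-line form is 6 5 1 4 0 7 3 2.

6 5 1 4 0 7 3 2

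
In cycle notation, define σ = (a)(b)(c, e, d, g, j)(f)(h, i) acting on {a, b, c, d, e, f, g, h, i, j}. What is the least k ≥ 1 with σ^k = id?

The disjoint cycles have lengths 5, 2, 1, 1, 1.
The order is lcm(5, 2) = 10.

10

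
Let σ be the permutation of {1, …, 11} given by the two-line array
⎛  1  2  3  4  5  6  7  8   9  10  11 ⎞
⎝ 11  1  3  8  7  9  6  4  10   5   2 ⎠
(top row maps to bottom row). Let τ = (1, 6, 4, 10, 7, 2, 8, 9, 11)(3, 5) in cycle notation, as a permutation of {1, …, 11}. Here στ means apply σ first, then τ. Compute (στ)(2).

6

(στ)(2) = τ(σ(2)). σ(2) = 1, then τ(1) = 6. So (στ)(2) = 6.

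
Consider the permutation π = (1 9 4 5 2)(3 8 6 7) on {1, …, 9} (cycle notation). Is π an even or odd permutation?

The cycle lengths are 5, 4.
A cycle of length ℓ contributes ℓ−1 transpositions, so π is a product of 4 + 3 = 7 transpositions — odd.

odd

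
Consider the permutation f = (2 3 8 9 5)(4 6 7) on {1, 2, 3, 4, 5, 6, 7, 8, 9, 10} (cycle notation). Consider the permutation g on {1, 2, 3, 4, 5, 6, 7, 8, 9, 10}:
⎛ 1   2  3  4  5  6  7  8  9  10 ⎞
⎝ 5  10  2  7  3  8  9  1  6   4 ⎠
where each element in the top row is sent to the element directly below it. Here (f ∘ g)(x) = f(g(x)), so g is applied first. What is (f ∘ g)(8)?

(f ∘ g)(8) = f(g(8)). g(8) = 1, then f(1) = 1. So (f ∘ g)(8) = 1.

1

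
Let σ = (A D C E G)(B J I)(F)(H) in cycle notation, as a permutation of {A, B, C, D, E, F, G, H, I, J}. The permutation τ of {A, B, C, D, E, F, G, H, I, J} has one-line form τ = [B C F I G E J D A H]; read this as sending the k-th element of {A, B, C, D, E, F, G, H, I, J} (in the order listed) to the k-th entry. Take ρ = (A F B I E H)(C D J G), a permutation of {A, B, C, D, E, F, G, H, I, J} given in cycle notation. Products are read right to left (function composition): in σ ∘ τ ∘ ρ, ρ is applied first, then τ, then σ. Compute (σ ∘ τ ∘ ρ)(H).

J

Chase H: ρ(H) = A; τ(A) = B; σ(B) = J. Hence (σ ∘ τ ∘ ρ)(H) = J.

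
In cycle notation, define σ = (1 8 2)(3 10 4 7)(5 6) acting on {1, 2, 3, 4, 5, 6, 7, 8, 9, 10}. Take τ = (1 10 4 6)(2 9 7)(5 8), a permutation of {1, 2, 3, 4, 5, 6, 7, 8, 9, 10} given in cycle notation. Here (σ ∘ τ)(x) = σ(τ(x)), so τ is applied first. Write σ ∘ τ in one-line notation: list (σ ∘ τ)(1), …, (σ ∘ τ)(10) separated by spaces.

(σ ∘ τ)(x) = σ(τ(x)). Computing each image: σ(τ(1)) = σ(10) = 4, σ(τ(2)) = σ(9) = 9, σ(τ(3)) = σ(3) = 10, σ(τ(4)) = σ(6) = 5, σ(τ(5)) = σ(8) = 2, σ(τ(6)) = σ(1) = 8, σ(τ(7)) = σ(2) = 1, σ(τ(8)) = σ(5) = 6, σ(τ(9)) = σ(7) = 3, σ(τ(10)) = σ(4) = 7.
Hence σ ∘ τ = [4 9 10 5 2 8 1 6 3 7].

4 9 10 5 2 8 1 6 3 7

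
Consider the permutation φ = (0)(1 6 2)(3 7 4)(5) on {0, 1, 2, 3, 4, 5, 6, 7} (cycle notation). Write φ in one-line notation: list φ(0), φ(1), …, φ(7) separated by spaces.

0 6 1 7 3 5 2 4

Image by image: 0↦0, 1↦6, 2↦1, 3↦7, 4↦3, 5↦5, 6↦2, 7↦4.
Listing these in domain order gives 0 6 1 7 3 5 2 4.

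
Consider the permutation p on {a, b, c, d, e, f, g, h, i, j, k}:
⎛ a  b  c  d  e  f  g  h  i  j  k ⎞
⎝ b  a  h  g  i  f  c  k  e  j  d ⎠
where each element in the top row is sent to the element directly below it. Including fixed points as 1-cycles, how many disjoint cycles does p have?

5

The cycle decomposition is (a b)(c h k d g)(e i)(f)(j), which has 5 cycles (counting 1-cycles).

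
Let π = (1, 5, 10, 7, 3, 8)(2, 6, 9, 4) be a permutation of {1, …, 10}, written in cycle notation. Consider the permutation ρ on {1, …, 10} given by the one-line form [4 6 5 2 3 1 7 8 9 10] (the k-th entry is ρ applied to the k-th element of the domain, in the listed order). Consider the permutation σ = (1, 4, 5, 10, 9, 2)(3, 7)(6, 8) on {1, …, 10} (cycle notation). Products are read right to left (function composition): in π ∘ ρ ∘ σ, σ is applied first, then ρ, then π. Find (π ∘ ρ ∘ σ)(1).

Apply the permutations in order: σ(1) = 4, then ρ(4) = 2, then π(2) = 6. So (π ∘ ρ ∘ σ)(1) = 6.

6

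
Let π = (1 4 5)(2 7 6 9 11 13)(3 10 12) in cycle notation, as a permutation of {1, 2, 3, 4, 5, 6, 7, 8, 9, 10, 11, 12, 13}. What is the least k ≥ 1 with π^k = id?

The disjoint cycles have lengths 6, 3, 3, 1.
Since disjoint cycles commute, ord(π) = lcm(6, 3, 3) = 6.

6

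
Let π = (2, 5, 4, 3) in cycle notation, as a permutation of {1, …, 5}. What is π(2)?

5

In the cycle (2, 5, 4, 3), 2 is followed by 5, so π(2) = 5.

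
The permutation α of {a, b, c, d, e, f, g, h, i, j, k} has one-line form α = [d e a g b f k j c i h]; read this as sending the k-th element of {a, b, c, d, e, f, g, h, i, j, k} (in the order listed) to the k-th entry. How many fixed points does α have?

1

The fixed points (elements with α(x) = x) are {f}, so there is 1.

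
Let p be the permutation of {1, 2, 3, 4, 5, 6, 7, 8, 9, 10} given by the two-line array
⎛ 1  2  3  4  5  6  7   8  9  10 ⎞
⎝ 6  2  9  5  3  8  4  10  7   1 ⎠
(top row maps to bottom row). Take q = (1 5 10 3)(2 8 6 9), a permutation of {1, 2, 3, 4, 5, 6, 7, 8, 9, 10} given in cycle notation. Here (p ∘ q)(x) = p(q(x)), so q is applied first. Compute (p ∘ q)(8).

8

q(8) = 6, then p(6) = 8; composing gives (p ∘ q)(8) = 8.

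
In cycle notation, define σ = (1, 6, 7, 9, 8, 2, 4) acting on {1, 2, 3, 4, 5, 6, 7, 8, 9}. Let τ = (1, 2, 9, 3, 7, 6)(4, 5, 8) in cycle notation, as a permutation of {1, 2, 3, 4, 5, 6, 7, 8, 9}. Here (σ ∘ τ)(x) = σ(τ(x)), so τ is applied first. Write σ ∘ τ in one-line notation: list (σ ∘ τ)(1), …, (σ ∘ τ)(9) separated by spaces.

(σ ∘ τ)(x) = σ(τ(x)). Computing each image: σ(τ(1)) = σ(2) = 4, σ(τ(2)) = σ(9) = 8, σ(τ(3)) = σ(7) = 9, σ(τ(4)) = σ(5) = 5, σ(τ(5)) = σ(8) = 2, σ(τ(6)) = σ(1) = 6, σ(τ(7)) = σ(6) = 7, σ(τ(8)) = σ(4) = 1, σ(τ(9)) = σ(3) = 3.
Hence σ ∘ τ = [4 8 9 5 2 6 7 1 3].

4 8 9 5 2 6 7 1 3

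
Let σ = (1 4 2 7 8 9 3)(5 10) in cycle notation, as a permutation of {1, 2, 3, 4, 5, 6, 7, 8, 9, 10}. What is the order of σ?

14

The cycle type of σ is (7, 2, 1).
Since disjoint cycles commute, ord(σ) = lcm(7, 2) = 14.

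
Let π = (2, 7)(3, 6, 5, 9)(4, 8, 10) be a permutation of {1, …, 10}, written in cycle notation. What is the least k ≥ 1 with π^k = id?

12

The disjoint cycles have lengths 4, 3, 2, 1.
Since disjoint cycles commute, ord(π) = lcm(4, 3, 2) = 12.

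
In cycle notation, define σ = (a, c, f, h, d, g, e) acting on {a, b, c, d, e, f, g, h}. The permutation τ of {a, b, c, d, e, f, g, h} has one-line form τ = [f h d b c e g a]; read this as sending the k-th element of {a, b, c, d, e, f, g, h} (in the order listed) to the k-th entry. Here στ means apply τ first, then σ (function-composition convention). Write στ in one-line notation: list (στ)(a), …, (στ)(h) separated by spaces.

Chase each element through τ then σ: a → f → h; b → h → d; c → d → g; d → b → b; e → c → f; f → e → a; g → g → e; h → a → c.
So στ in one-line form is h d g b f a e c.

h d g b f a e c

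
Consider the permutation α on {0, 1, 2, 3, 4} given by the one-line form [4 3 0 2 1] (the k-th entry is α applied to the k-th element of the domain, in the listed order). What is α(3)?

3 is element number 4 of the domain, and entry number 4 of the one-line form is 2, so α(3) = 2.

2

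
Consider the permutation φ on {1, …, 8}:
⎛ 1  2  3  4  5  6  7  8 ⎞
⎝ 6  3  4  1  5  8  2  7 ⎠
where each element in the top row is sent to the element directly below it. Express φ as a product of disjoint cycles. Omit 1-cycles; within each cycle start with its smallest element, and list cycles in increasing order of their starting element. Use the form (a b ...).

Iterating φ from 1 gives 1 → 6 → 8 → 7 → 2 → 3 → 4 → 1; that is the 7-cycle (1 6 8 7 2 3 4).
Repeating from the next unused element and collecting all non-trivial cycles gives (1 6 8 7 2 3 4).

(1 6 8 7 2 3 4)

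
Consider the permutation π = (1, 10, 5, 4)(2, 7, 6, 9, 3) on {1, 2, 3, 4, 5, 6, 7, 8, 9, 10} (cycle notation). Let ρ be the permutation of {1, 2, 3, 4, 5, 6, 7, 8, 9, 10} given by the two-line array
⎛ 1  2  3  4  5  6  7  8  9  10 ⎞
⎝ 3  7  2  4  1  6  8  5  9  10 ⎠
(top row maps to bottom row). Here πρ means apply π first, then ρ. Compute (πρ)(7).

6

(πρ)(7) = ρ(π(7)). π(7) = 6, then ρ(6) = 6. So (πρ)(7) = 6.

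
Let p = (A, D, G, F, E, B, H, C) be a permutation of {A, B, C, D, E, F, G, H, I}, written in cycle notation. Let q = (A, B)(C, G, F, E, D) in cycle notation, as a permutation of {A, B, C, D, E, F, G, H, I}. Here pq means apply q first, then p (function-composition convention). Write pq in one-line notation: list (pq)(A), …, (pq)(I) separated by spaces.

H D F A G B E C I

For each element, apply q then p: A → B → H; B → A → D; C → G → F; D → C → A; E → D → G; F → E → B; G → F → E; H → H → C; I → I → I.
Collecting the images, pq = [H D F A G B E C I].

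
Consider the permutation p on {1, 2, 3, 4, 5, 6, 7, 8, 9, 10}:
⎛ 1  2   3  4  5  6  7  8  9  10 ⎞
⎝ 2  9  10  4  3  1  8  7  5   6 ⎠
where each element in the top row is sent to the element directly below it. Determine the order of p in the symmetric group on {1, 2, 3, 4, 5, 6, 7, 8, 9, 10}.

14

Writing p as disjoint cycles, the cycle lengths are 7, 2, 1.
Since disjoint cycles commute, ord(p) = lcm(7, 2) = 14.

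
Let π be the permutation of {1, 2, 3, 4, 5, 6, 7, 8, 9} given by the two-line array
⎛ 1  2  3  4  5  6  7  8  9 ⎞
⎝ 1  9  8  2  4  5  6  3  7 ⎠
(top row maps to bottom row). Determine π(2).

The entry below 2 in the array is 9, so π(2) = 9.

9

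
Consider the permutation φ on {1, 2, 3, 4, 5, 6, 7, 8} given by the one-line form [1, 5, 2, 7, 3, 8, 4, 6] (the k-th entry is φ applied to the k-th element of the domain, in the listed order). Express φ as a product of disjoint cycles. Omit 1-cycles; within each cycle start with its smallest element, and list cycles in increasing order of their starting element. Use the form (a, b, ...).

(2, 5, 3)(4, 7)(6, 8)

Start at 2 and follow images: 2 → 5 → 3 → 2, giving the cycle (2, 5, 3).
Repeating from the next unused element and collecting all non-trivial cycles gives (2, 5, 3)(4, 7)(6, 8).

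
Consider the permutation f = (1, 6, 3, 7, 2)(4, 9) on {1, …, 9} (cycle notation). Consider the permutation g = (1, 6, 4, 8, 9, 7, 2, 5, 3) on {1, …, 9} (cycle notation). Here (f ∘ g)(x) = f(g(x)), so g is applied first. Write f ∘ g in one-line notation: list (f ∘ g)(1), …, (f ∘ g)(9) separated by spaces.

3 5 6 8 7 9 1 4 2

(f ∘ g)(x) = f(g(x)). Computing each image: f(g(1)) = f(6) = 3, f(g(2)) = f(5) = 5, f(g(3)) = f(1) = 6, f(g(4)) = f(8) = 8, f(g(5)) = f(3) = 7, f(g(6)) = f(4) = 9, f(g(7)) = f(2) = 1, f(g(8)) = f(9) = 4, f(g(9)) = f(7) = 2.
Hence f ∘ g = [3 5 6 8 7 9 1 4 2].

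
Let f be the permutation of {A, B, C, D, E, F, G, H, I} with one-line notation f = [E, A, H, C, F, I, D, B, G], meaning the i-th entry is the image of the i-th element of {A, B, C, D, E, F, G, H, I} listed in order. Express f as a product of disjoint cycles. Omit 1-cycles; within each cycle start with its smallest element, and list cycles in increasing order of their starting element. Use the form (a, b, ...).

(A, E, F, I, G, D, C, H, B)

Start at A and follow images: A → E → F → I → G → D → C → H → B → A, giving the cycle (A, E, F, I, G, D, C, H, B).
Repeating from the next unused element and collecting all non-trivial cycles gives (A, E, F, I, G, D, C, H, B).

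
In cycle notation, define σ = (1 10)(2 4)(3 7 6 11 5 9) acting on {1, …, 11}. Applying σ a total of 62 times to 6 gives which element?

5

6 lies in the 6-cycle (3 7 6 11 5 9).
Powers repeat with period 6 on this cycle, and 62 mod 6 = 2, so σ^62(6) = σ^2(6).
Stepping 2 places around the cycle: 6 → 11 → 5.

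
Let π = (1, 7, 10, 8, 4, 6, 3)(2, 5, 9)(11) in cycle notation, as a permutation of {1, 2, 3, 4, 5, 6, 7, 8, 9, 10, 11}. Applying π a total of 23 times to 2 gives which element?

2 lies in the 3-cycle (2, 5, 9).
Since the cycle has length 3, π^23 acts on it the same as π^2 (23 mod 3 = 2).
Stepping 2 places around the cycle: 2 → 5 → 9.

9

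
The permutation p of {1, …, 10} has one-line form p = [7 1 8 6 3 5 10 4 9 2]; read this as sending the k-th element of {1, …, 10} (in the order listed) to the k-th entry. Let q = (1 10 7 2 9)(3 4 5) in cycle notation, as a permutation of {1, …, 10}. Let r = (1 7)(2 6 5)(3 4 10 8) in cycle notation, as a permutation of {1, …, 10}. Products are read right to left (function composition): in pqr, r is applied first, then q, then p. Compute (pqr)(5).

9

Chase 5: r(5) = 2; q(2) = 9; p(9) = 9. Hence (pqr)(5) = 9.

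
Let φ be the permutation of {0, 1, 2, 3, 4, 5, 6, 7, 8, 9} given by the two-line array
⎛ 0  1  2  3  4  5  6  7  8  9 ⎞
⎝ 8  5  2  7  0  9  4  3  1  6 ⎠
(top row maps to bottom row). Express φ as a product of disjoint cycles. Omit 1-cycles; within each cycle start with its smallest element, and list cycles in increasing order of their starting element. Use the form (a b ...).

(0 8 1 5 9 6 4)(3 7)

Start at 0 and follow images: 0 → 8 → 1 → 5 → 9 → 6 → 4 → 0, giving the cycle (0 8 1 5 9 6 4).
Repeating from the next unused element and collecting all non-trivial cycles gives (0 8 1 5 9 6 4)(3 7).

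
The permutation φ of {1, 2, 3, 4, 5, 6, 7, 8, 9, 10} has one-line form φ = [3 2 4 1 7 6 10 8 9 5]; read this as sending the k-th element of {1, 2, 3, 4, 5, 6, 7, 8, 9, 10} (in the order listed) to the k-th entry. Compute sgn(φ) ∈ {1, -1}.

In disjoint-cycle form the cycle lengths are 3, 3, 1, 1, 1, 1.
A cycle of length ℓ contributes ℓ−1 transpositions, so φ is a product of 2 + 2 = 4 transpositions — even.

1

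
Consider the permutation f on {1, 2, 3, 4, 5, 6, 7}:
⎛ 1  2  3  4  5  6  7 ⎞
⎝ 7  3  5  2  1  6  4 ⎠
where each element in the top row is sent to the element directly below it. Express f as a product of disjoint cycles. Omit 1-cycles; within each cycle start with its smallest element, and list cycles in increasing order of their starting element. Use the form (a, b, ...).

(1, 7, 4, 2, 3, 5)

Start at 1 and follow images: 1 → 7 → 4 → 2 → 3 → 5 → 1, giving the cycle (1, 7, 4, 2, 3, 5).
Repeating from the next unused element and collecting all non-trivial cycles gives (1, 7, 4, 2, 3, 5).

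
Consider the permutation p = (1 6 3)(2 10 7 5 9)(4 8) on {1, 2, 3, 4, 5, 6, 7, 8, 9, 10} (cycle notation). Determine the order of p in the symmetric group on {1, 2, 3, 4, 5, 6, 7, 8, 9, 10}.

30

The disjoint cycles have lengths 5, 3, 2.
The order is lcm(5, 3, 2) = 30.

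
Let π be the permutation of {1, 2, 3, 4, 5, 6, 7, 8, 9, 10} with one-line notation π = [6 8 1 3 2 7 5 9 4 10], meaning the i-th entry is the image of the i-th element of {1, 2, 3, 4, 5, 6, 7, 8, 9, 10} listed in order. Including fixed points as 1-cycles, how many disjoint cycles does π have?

The cycle decomposition is (1 6 7 5 2 8 9 4 3)(10), which has 2 cycles (counting 1-cycles).

2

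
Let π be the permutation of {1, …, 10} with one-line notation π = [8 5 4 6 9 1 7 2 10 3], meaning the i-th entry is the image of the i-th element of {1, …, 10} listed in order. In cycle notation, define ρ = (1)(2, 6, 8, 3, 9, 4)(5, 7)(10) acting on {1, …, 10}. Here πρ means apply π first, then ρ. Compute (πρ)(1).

π(1) = 8, then ρ(8) = 3; composing gives (πρ)(1) = 3.

3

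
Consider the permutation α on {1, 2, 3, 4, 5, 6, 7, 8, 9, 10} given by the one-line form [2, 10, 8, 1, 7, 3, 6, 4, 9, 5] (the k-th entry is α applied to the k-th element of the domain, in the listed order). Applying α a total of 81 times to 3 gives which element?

3

Tracing 3 → 8 → … returns to 3 after 9 steps, so 3 lies in a 9-cycle (1 2 10 5 7 6 3 8 4).
Since the cycle has length 9, α^81 acts on it the same as α^0 (81 mod 9 = 0).
So α^81(3) = 3.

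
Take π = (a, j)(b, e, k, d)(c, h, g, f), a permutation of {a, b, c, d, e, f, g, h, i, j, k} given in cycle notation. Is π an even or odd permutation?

odd

The cycle lengths are 4, 4, 2, 1.
A cycle of length ℓ contributes ℓ−1 transpositions, so π is a product of 3 + 3 + 1 = 7 transpositions — odd.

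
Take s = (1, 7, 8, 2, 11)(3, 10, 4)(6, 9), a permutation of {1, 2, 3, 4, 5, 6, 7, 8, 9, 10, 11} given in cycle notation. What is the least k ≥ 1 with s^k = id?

30

The disjoint cycles have lengths 5, 3, 2, 1.
The order is lcm(5, 3, 2) = 30.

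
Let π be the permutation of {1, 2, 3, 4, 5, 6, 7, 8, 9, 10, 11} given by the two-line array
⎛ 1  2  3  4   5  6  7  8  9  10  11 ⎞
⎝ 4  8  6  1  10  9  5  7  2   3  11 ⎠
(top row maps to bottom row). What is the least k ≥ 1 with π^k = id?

Decomposing into disjoint cycles gives cycle lengths 8, 2, 1.
The order of π is the least common multiple of its cycle lengths: lcm(8, 2) = 8.

8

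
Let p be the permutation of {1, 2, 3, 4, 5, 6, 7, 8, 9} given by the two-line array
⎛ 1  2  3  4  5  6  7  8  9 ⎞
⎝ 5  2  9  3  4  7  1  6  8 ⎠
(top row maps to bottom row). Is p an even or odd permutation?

In disjoint-cycle form the cycle lengths are 8, 1.
A cycle of length ℓ contributes ℓ−1 transpositions, so p is a product of 7 transpositions — odd.

odd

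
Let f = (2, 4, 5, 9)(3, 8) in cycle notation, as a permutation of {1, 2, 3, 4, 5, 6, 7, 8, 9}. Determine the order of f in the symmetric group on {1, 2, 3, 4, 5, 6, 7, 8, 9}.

The cycle type of f is (4, 2, 1, 1, 1).
The order of f is the least common multiple of its cycle lengths: lcm(4, 2) = 4.

4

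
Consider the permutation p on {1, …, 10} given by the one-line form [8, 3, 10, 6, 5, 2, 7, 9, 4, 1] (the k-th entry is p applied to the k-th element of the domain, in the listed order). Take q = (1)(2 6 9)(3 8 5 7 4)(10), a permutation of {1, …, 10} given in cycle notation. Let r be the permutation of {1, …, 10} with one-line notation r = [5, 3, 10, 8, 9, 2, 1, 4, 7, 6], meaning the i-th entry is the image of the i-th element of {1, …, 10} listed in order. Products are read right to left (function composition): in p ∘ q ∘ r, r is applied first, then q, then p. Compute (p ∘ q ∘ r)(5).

Chase 5: r(5) = 9; q(9) = 2; p(2) = 3. Hence (p ∘ q ∘ r)(5) = 3.

3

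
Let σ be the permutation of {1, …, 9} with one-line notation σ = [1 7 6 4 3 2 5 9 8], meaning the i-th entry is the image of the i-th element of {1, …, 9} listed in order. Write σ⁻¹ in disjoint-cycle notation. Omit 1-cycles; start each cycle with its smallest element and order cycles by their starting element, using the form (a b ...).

The cycle decomposition of σ is (2 7 5 3 6)(8 9).
The inverse reverses every cycle; in canonical form, σ⁻¹ = (2 6 3 5 7)(8 9).

(2 6 3 5 7)(8 9)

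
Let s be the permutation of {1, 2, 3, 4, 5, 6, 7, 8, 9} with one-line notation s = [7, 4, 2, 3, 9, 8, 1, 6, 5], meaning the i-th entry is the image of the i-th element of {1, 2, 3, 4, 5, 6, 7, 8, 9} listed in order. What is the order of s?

Decomposing into disjoint cycles gives cycle lengths 3, 2, 2, 2.
Since disjoint cycles commute, ord(s) = lcm(3, 2, 2, 2) = 6.

6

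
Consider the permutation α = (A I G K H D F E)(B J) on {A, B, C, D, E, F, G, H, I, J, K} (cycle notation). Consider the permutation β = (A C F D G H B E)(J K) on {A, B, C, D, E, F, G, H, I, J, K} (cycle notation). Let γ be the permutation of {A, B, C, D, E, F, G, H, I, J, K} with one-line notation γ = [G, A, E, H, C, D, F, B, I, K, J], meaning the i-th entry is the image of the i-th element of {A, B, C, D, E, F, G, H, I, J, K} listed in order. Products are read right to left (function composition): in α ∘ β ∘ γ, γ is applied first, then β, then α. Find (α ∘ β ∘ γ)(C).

I

(α ∘ β ∘ γ)(C) = α(β(γ(C))). γ(C) = E, then β(E) = A, then α(A) = I, so the result is I.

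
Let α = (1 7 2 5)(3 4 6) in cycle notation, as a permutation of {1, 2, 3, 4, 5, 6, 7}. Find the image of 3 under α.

3 appears in (3 4 6); the next entry (wrapping around) is 4.

4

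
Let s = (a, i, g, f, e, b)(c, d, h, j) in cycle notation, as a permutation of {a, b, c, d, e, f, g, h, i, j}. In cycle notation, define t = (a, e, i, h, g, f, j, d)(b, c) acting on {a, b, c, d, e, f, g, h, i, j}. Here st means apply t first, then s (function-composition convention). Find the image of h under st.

f

t(h) = g, then s(g) = f; composing gives (st)(h) = f.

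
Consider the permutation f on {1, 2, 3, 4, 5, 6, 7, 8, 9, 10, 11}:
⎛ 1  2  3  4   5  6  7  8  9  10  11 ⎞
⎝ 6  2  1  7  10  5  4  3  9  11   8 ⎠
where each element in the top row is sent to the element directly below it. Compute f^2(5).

11

Tracing 5 → 10 → … returns to 5 after 7 steps, so 5 lies in a 7-cycle (1, 6, 5, 10, 11, 8, 3).
Stepping 2 places around the cycle: 5 → 10 → 11.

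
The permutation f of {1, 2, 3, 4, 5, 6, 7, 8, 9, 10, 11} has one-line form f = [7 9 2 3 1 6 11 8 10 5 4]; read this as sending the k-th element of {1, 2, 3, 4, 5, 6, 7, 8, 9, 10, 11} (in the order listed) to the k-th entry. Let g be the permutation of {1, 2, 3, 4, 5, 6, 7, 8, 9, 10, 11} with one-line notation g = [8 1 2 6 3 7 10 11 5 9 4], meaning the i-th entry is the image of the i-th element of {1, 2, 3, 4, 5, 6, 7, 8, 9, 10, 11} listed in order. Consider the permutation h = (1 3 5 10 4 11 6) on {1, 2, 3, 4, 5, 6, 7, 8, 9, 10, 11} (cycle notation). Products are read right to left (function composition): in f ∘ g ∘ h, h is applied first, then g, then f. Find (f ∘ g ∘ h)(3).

(f ∘ g ∘ h)(3) = f(g(h(3))). h(3) = 5, then g(5) = 3, then f(3) = 2, so the result is 2.

2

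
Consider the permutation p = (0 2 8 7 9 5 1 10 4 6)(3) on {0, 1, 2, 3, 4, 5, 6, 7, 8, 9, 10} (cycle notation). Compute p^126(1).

1 lies in the 10-cycle (0 2 8 7 9 5 1 10 4 6).
On a 10-cycle, p^10 is the identity, so p^126 = p^6 there (126 ≡ 6 mod 10).
Stepping 6 places around the cycle: 1 → 10 → 4 → 6 → 0 → 2 → 8.

8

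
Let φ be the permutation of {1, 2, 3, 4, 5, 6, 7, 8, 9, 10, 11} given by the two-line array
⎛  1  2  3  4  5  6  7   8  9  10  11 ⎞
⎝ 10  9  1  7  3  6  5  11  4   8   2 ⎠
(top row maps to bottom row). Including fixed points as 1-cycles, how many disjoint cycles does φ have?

2

The cycle decomposition is (1 10 8 11 2 9 4 7 5 3)(6), which has 2 cycles (counting 1-cycles).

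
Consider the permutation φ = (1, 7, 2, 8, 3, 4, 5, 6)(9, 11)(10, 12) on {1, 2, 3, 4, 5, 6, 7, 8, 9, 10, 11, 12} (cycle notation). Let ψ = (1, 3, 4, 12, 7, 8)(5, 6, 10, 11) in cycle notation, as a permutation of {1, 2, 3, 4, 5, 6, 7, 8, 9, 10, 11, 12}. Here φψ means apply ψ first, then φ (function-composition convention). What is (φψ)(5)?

ψ(5) = 6, then φ(6) = 1; composing gives (φψ)(5) = 1.

1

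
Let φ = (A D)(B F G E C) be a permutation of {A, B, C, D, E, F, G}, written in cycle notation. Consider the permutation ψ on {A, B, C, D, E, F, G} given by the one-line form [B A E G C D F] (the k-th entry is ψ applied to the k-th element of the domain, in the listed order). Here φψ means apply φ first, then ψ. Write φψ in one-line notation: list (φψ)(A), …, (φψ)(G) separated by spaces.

G D A B E F C

(φψ)(x) = ψ(φ(x)). Computing each image: ψ(φ(A)) = ψ(D) = G, ψ(φ(B)) = ψ(F) = D, ψ(φ(C)) = ψ(B) = A, ψ(φ(D)) = ψ(A) = B, ψ(φ(E)) = ψ(C) = E, ψ(φ(F)) = ψ(G) = F, ψ(φ(G)) = ψ(E) = C.
Hence φψ = [G D A B E F C].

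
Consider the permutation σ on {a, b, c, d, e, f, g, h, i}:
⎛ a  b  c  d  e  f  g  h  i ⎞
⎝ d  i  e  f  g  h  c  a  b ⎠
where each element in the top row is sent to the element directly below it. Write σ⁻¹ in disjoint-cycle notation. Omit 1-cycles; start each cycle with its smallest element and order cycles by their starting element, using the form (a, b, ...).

(a, h, f, d)(b, i)(c, g, e)

The cycle decomposition of σ is (a, d, f, h)(b, i)(c, e, g).
The inverse reverses every cycle; in canonical form, σ⁻¹ = (a, h, f, d)(b, i)(c, g, e).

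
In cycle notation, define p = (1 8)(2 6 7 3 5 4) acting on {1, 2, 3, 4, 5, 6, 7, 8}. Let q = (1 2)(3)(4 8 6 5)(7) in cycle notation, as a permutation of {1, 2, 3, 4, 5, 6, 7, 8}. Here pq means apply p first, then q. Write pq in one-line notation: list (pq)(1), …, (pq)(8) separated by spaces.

6 5 4 1 8 7 3 2

(pq)(x) = q(p(x)). Computing each image: q(p(1)) = q(8) = 6, q(p(2)) = q(6) = 5, q(p(3)) = q(5) = 4, q(p(4)) = q(2) = 1, q(p(5)) = q(4) = 8, q(p(6)) = q(7) = 7, q(p(7)) = q(3) = 3, q(p(8)) = q(1) = 2.
Hence pq = [6 5 4 1 8 7 3 2].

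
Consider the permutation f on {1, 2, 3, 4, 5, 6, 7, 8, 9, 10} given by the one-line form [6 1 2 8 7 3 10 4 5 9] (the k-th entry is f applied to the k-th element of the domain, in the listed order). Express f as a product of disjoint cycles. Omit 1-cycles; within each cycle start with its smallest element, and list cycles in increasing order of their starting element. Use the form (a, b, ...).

(1, 6, 3, 2)(4, 8)(5, 7, 10, 9)

Start at 1 and follow images: 1 → 6 → 3 → 2 → 1, giving the cycle (1, 6, 3, 2).
Continuing from each remaining unvisited element yields (1, 6, 3, 2)(4, 8)(5, 7, 10, 9).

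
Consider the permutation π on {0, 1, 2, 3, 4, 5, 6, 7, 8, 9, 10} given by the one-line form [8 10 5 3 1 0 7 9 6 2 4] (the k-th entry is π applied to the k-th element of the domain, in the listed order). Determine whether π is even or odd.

In disjoint-cycle form the cycle lengths are 7, 3, 1.
A cycle of length ℓ contributes ℓ−1 transpositions, so π is a product of 6 + 2 = 8 transpositions — even.

even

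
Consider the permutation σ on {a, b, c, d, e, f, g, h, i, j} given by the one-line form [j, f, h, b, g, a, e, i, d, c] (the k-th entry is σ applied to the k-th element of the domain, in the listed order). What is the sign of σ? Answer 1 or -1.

1

In disjoint-cycle form the cycle lengths are 8, 2.
A cycle is odd iff its length is even; σ has 2 even-length cycles, so sgn(σ) = (−1)^2 and σ is even.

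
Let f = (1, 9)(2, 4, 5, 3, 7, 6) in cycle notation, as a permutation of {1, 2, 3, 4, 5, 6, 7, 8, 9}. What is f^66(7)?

7 lies in the 6-cycle (2, 4, 5, 3, 7, 6).
On a 6-cycle, f^6 is the identity, so f^66 = f^0 there (66 ≡ 0 mod 6).
So f^66(7) = 7.

7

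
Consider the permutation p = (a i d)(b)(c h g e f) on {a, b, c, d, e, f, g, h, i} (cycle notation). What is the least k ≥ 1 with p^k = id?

15

The disjoint cycles have lengths 5, 3, 1.
The order is lcm(5, 3) = 15.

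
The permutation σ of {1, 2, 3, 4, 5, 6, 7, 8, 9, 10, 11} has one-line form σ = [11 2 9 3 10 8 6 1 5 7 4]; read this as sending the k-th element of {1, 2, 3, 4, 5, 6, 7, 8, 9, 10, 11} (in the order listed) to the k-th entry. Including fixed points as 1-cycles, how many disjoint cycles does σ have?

The cycle decomposition is (1 11 4 3 9 5 10 7 6 8)(2), which has 2 cycles (counting 1-cycles).

2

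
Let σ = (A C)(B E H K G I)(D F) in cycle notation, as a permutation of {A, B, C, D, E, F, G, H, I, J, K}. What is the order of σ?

The cycle type of σ is (6, 2, 2, 1).
The order of σ is the least common multiple of its cycle lengths: lcm(6, 2, 2) = 6.

6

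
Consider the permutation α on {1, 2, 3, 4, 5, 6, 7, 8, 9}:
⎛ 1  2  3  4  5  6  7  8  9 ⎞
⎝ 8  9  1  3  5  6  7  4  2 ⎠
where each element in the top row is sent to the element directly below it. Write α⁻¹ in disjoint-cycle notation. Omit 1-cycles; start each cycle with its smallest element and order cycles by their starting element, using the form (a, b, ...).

(1, 3, 4, 8)(2, 9)

First write α in disjoint cycles: (1, 8, 4, 3)(2, 9).
Reversing each cycle (and rotating so the smallest element leads) gives α⁻¹ = (1, 3, 4, 8)(2, 9).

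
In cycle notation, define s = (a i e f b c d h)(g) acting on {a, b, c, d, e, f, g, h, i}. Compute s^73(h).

a

h lies in the 8-cycle (a i e f b c d h).
Since the cycle has length 8, s^73 acts on it the same as s^1 (73 mod 8 = 1).
Advancing 1 step from h: h → a.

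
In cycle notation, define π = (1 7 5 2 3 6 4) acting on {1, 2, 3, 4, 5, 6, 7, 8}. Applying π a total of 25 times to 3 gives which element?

7

3 lies in the 7-cycle (1 7 5 2 3 6 4).
Since the cycle has length 7, π^25 acts on it the same as π^4 (25 mod 7 = 4).
Advancing 4 steps from 3: 3 → 6 → 4 → 1 → 7.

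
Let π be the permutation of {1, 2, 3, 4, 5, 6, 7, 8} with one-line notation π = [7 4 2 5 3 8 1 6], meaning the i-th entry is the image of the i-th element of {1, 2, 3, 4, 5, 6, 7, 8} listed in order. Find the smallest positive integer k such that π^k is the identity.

4

The disjoint-cycle form of π has cycle lengths 4, 2, 2.
The order is lcm(4, 2, 2) = 4.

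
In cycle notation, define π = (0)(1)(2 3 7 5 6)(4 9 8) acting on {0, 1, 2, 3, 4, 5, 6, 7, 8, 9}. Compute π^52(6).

6 lies in the 5-cycle (2 3 7 5 6).
Since the cycle has length 5, π^52 acts on it the same as π^2 (52 mod 5 = 2).
Advancing 2 steps from 6: 6 → 2 → 3.

3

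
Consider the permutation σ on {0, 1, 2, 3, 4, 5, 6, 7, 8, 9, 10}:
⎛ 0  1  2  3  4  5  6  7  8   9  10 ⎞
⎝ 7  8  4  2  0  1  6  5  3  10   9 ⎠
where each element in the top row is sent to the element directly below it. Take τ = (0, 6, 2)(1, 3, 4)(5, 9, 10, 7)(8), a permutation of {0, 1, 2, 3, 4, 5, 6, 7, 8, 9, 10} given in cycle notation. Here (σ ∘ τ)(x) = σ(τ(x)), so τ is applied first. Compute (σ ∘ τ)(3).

First apply τ: τ(3) = 4, then σ(4) = 0. Thus (σ ∘ τ)(3) = 0.

0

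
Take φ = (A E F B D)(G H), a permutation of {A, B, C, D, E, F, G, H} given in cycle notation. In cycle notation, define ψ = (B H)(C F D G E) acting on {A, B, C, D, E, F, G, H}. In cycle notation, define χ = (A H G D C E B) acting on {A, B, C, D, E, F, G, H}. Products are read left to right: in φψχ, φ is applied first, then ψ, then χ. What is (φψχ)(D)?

H

Chase D: φ(D) = A; ψ(A) = A; χ(A) = H. Hence (φψχ)(D) = H.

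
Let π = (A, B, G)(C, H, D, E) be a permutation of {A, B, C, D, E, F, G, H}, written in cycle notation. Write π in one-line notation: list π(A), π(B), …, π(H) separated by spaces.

B G H E C F A D

Each element maps to the next entry in its cycle (wrapping to the front): A→B, B→G, C→H, D→E, E→C, F→F, G→A, H→D.
So the one-line form is B G H E C F A D.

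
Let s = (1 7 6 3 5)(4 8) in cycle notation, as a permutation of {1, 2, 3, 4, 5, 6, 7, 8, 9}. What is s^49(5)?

5 lies in the 5-cycle (1 7 6 3 5).
Powers repeat with period 5 on this cycle, and 49 mod 5 = 4, so s^49(5) = s^4(5).
Stepping 4 places around the cycle: 5 → 1 → 7 → 6 → 3.

3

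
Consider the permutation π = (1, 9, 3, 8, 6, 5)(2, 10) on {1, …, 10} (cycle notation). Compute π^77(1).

5

1 lies in the 6-cycle (1, 9, 3, 8, 6, 5).
Since the cycle has length 6, π^77 acts on it the same as π^5 (77 mod 6 = 5).
Stepping 5 places around the cycle: 1 → 9 → 3 → 8 → 6 → 5.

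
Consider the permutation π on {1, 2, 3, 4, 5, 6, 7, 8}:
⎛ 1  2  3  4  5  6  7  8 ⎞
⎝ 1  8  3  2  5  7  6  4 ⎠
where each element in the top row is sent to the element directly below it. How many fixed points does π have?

3

The fixed points (elements with π(x) = x) are {1, 3, 5}, so there are 3.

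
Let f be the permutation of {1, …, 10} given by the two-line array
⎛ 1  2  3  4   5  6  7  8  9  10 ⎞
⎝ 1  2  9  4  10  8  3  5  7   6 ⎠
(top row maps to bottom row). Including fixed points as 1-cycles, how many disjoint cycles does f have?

5

The cycle decomposition is (1)(2)(3 9 7)(4)(5 10 6 8), which has 5 cycles (counting 1-cycles).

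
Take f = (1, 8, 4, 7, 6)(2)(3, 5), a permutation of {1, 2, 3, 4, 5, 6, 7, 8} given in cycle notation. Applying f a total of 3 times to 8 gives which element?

6

8 lies in the 5-cycle (1, 8, 4, 7, 6).
Stepping 3 places around the cycle: 8 → 4 → 7 → 6.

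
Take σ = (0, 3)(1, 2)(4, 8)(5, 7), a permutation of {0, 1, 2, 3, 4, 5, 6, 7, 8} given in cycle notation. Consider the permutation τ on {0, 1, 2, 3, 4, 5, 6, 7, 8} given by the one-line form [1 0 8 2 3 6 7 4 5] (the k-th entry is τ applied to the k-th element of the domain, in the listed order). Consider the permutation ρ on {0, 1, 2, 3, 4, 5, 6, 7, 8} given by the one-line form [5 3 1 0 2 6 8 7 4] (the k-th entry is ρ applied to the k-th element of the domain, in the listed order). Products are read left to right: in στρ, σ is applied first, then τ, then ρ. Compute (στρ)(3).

Apply the permutations in order: σ(3) = 0, then τ(0) = 1, then ρ(1) = 3. So (στρ)(3) = 3.

3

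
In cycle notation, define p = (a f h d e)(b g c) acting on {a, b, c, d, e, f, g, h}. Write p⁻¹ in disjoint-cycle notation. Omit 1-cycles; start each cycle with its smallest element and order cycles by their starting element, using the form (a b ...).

Inverting a permutation written in cycle notation just reverses the order within every cycle.
Reversing each cycle of p and rotating so the smallest element leads gives (a e d h f)(b c g).

(a e d h f)(b c g)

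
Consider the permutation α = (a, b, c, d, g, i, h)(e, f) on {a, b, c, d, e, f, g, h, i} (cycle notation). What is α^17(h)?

h lies in the 7-cycle (a, b, c, d, g, i, h).
Powers repeat with period 7 on this cycle, and 17 mod 7 = 3, so α^17(h) = α^3(h).
Stepping 3 places around the cycle: h → a → b → c.

c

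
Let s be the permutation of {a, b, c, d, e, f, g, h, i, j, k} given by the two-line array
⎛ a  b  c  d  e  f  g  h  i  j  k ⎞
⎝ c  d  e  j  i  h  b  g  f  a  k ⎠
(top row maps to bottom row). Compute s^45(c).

g

Tracing c → e → … returns to c after 10 steps, so c lies in a 10-cycle (a, c, e, i, f, h, g, b, d, j).
Since the cycle has length 10, s^45 acts on it the same as s^5 (45 mod 10 = 5).
Advancing 5 steps from c: c → e → i → f → h → g.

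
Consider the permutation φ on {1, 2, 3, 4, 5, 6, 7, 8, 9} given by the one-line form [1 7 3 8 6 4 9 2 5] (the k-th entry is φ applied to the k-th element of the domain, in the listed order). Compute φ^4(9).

Tracing 9 → 5 → … returns to 9 after 7 steps, so 9 lies in a 7-cycle (2 7 9 5 6 4 8).
Stepping 4 places around the cycle: 9 → 5 → 6 → 4 → 8.

8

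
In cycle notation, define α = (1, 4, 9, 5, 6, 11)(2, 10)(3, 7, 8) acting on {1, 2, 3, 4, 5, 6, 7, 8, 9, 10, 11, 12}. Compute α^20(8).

8 lies in the 3-cycle (3, 7, 8).
Powers repeat with period 3 on this cycle, and 20 mod 3 = 2, so α^20(8) = α^2(8).
Advancing 2 steps from 8: 8 → 3 → 7.

7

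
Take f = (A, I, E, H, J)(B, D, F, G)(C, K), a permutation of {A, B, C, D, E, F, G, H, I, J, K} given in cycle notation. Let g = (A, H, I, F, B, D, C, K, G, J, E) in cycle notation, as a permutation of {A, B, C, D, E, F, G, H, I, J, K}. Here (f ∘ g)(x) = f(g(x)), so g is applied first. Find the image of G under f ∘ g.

First apply g: g(G) = J, then f(J) = A. Thus (f ∘ g)(G) = A.

A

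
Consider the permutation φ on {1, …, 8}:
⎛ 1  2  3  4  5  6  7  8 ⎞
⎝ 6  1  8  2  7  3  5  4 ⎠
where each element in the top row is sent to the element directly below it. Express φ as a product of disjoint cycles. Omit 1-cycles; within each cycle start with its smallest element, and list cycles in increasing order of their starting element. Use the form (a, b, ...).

(1, 6, 3, 8, 4, 2)(5, 7)

Iterating φ from 1 gives 1 → 6 → 3 → 8 → 4 → 2 → 1; that is the 6-cycle (1, 6, 3, 8, 4, 2).
Repeating from the next unused element and collecting all non-trivial cycles gives (1, 6, 3, 8, 4, 2)(5, 7).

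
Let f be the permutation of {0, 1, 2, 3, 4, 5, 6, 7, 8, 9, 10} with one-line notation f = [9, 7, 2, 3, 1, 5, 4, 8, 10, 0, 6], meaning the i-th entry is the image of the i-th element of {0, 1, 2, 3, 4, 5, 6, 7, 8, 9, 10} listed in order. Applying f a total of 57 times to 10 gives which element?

1

Tracing 10 → 6 → … returns to 10 after 6 steps, so 10 lies in a 6-cycle (1 7 8 10 6 4).
Powers repeat with period 6 on this cycle, and 57 mod 6 = 3, so f^57(10) = f^3(10).
Advancing 3 steps from 10: 10 → 6 → 4 → 1.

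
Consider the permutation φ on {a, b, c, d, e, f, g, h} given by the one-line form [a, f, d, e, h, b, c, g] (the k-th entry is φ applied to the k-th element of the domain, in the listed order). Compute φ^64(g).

Tracing g → c → … returns to g after 5 steps, so g lies in a 5-cycle (c d e h g).
On a 5-cycle, φ^5 is the identity, so φ^64 = φ^4 there (64 ≡ 4 mod 5).
Advancing 4 steps from g: g → c → d → e → h.

h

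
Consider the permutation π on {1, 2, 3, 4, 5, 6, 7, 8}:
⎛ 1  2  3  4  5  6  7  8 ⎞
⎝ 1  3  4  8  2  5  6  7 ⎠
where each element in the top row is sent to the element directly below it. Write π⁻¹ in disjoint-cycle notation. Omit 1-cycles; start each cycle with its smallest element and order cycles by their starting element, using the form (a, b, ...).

(2, 5, 6, 7, 8, 4, 3)

The cycle decomposition of π is (2, 3, 4, 8, 7, 6, 5).
Reversing each cycle (and rotating so the smallest element leads) gives π⁻¹ = (2, 5, 6, 7, 8, 4, 3).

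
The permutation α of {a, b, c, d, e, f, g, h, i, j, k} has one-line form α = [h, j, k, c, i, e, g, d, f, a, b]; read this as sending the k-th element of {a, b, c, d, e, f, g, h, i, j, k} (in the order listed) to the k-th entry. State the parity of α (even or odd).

even

In disjoint-cycle form the cycle lengths are 7, 3, 1.
A cycle of length ℓ contributes ℓ−1 transpositions, so α is a product of 6 + 2 = 8 transpositions — even.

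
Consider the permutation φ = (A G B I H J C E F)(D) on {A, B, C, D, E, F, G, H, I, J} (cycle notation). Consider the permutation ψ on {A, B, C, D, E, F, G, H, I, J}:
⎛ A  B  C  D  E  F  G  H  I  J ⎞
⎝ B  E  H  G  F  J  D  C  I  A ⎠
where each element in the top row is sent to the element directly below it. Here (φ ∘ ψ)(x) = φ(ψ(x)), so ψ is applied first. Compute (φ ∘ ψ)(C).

J

(φ ∘ ψ)(C) = φ(ψ(C)). ψ(C) = H, then φ(H) = J. So (φ ∘ ψ)(C) = J.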